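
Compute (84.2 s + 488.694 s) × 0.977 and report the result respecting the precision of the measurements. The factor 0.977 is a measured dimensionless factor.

560. s

84.2 s + 488.694 s = 572.894 s; the sum is limited to 1 decimal place (4 s.f.).
Carrying full precision, 572.894 × 0.977 = 559.717438 s; 0.977 has 3 s.f., so the result keeps min(4, 3) = 3 s.f.
Rounded to 3 significant figures: 560. s.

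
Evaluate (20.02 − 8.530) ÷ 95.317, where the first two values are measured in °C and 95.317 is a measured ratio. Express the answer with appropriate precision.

0.1205 °C

20.02 °C − 8.530 °C = 11.490 °C; the difference is limited to 2 decimal places (4 s.f.).
Carrying full precision, 11.490 ÷ 95.317 = 0.120545128361… °C; 95.317 has 5 s.f., so the result keeps min(4, 5) = 4 s.f.
Rounded to 4 significant figures: 0.1205 °C.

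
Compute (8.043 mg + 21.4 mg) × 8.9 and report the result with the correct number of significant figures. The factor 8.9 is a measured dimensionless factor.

8.043 mg + 21.4 mg = 29.443 mg; the sum is limited to 1 decimal place (3 s.f.).
Carrying full precision, 29.443 × 8.9 = 262.0427 mg; 8.9 has 2 s.f., so the result keeps min(3, 2) = 2 s.f.
Rounded to 2 significant figures: 2.6 × 10^2 mg.

2.6 × 10^2 mg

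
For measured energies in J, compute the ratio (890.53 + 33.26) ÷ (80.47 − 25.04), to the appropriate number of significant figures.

890.53 + 33.26 = 923.79, limited to 2 d.p. → 5 s.f.; 80.47 − 25.04 = 55.43, limited to 2 d.p. → 4 s.f.
Carrying full precision, 923.79 ÷ 55.43 = 16.6658848999…; keep min(5, 4) = 4 s.f.
Rounded to 4 significant figures: 16.67.

16.67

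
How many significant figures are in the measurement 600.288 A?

6

600.288: zeros between nonzero digits are significant.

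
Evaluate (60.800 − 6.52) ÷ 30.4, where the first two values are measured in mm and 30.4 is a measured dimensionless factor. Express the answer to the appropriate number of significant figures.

60.800 mm − 6.52 mm = 54.280 mm; the difference is limited to 2 decimal places (4 s.f.).
Carrying full precision, 54.280 ÷ 30.4 = 1.78552631579… mm; 30.4 has 3 s.f., so the result keeps min(4, 3) = 3 s.f.
Rounded to 3 significant figures: 1.79 mm.

1.79 mm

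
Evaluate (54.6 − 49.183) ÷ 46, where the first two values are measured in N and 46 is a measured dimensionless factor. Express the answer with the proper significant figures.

54.6 N − 49.183 N = 5.417 N; the difference is limited to 1 decimal place (2 s.f.).
Carrying full precision, 5.417 ÷ 46 = 0.117760869565… N; 46 has 2 s.f., so the result keeps min(2, 2) = 2 s.f.
Rounded to 2 significant figures: 0.12 N.

0.12 N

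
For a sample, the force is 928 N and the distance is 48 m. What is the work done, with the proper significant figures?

4.5 × 10⁴ J

work done = 928 N × 48 m = 44544 J.
928 has 3 significant figures; 48 has 2.
Division/multiplication keeps the fewest: 2 significant figures.
Rounded: 4.5 × 10⁴ J.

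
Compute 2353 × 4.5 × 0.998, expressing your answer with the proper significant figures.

1.1 × 10^4

2353 × 4.5 × 0.998 = 10567.323
Multiplication/division keeps the fewest significant figures: 2353 → 4 s.f., 4.5 → 2 s.f., 0.998 → 3 s.f.; limit is 2.
Rounded to 2 significant figures: 1.1 × 10^4.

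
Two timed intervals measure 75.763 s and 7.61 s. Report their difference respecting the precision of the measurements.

75.763 s − 7.61 s = 68.153 s.
Addition/subtraction keeps the fewest decimal places: 75.763 → 3 decimal places, 7.61 → 2 decimal places; limit is 2.
Rounded to 2 decimal places: 68.15 s.

68.15 s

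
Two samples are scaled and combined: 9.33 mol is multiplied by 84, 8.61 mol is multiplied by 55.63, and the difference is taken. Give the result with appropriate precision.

3.0 × 10² mol

9.33 × 84 = 783.72 → 7.8 × 10² mol (2 s.f., last digit at the 10^1 place).
8.61 × 55.63 = 478.9743 → 479 mol (3 s.f., last digit at the 10^0 place).
Difference: 304.7457 mol; keep the coarser place, 10^1.
Result: 3.0 × 10² mol.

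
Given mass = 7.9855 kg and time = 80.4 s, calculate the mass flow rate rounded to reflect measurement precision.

0.0993 kg/s

mass flow rate = 7.9855 kg ÷ 80.4 s = 0.0993221393035… kg/s.
7.9855 has 5 significant figures; 80.4 has 3.
Division/multiplication keeps the fewest: 3 significant figures.
Rounded: 0.0993 kg/s.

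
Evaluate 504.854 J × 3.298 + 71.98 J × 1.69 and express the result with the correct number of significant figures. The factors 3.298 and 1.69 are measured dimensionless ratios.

504.854 × 3.298 = 1665.008492 → 1665 J (4 s.f., last digit at the 10^0 place).
71.98 × 1.69 = 121.6462 → 122 J (3 s.f., last digit at the 10^0 place).
Sum: 1786.654692 J; keep the coarser place, 10^0.
Result: 1787 J.

1787 J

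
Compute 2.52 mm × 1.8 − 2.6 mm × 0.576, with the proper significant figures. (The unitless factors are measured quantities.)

2.52 × 1.8 = 4.536 → 4.5 mm (2 s.f., last digit at the 10^-1 place).
2.6 × 0.576 = 1.4976 → 1.5 mm (2 s.f., last digit at the 10^-1 place).
Difference: 3.0384 mm; keep the coarser place, 10^-1.
Result: 3.0 mm.

3.0 mm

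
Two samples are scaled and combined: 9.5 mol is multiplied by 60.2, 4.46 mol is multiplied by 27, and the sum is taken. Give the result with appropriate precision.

9.5 × 60.2 = 571.9 → 5.7 × 10² mol (2 s.f., last digit at the 10^1 place).
4.46 × 27 = 120.42 → 1.2 × 10² mol (2 s.f., last digit at the 10^1 place).
Sum: 692.32 mol; keep the coarser place, 10^1.
Result: 6.9 × 10² mol.

6.9 × 10² mol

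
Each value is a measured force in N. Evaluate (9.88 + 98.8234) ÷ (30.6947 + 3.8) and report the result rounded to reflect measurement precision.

3.15

9.88 + 98.8234 = 108.7034, limited to 2 d.p. → 5 s.f.; 30.6947 + 3.8 = 34.4947, limited to 1 d.p. → 3 s.f.
Carrying full precision, 108.7034 ÷ 34.4947 = 3.15130730228…; keep min(5, 3) = 3 s.f.
Rounded to 3 significant figures: 3.15.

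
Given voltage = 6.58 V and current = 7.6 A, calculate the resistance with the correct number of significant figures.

0.87 Ω

resistance = 6.58 V ÷ 7.6 A = 0.865789473684… Ω.
6.58 has 3 significant figures; 7.6 has 2.
Division/multiplication keeps the fewest: 2 significant figures.
Rounded: 0.87 Ω.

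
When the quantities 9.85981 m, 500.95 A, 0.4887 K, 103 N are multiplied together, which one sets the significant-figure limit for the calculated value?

103 N

9.85981 m → 6 s.f.; 500.95 A → 5 s.f.; 0.4887 K → 4 s.f.; 103 N → 3 s.f.
The fewest is 3 significant figures, from 103 N.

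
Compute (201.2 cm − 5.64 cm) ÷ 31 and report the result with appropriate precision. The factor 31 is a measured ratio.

6.3 cm

201.2 cm − 5.64 cm = 195.56 cm; the difference is limited to 1 decimal place (4 s.f.).
Carrying full precision, 195.56 ÷ 31 = 6.30838709677… cm; 31 has 2 s.f., so the result keeps min(4, 2) = 2 s.f.
Rounded to 2 significant figures: 6.3 cm.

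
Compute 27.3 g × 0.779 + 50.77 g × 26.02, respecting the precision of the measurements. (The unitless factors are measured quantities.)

1342 g

27.3 × 0.779 = 21.2667 → 21.3 g (3 s.f., last digit at the 10^-1 place).
50.77 × 26.02 = 1321.0354 → 1321 g (4 s.f., last digit at the 10^0 place).
Sum: 1342.3021 g; keep the coarser place, 10^0.
Result: 1342 g.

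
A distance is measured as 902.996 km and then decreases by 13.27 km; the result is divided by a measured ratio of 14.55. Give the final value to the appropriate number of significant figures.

902.996 km − 13.27 km = 889.726 km; the difference is limited to 2 decimal places (5 s.f.).
Carrying full precision, 889.726 ÷ 14.55 = 61.1495532646… km; 14.55 has 4 s.f., so the result keeps min(5, 4) = 4 s.f.
Rounded to 4 significant figures: 61.15 km.

61.15 km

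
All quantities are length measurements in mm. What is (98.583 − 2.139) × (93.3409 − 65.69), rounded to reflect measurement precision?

98.583 − 2.139 = 96.444, limited to 3 d.p. → 5 s.f.; 93.3409 − 65.69 = 27.6509, limited to 2 d.p. → 4 s.f.
Carrying full precision, 96.444 × 27.6509 = 2666.7633996; keep min(5, 4) = 4 s.f.
Rounded to 4 significant figures: 2667 mm².

2667 mm²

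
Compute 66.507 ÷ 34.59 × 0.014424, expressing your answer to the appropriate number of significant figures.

2.773 × 10^-2

66.507 ÷ 34.59 × 0.014424 = 0.0277333613183…
Multiplication/division keeps the fewest significant figures: 66.507 → 5 s.f., 34.59 → 4 s.f., 0.014424 → 5 s.f.; limit is 4.
Rounded to 4 significant figures: 2.773 × 10^-2.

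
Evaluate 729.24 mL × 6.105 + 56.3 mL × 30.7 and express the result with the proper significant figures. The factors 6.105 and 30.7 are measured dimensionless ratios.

6.18 × 10^3 mL

729.24 × 6.105 = 4452.0102 → 4452 mL (4 s.f., last digit at the 10^0 place).
56.3 × 30.7 = 1728.41 → 1.73 × 10^3 mL (3 s.f., last digit at the 10^1 place).
Sum: 6180.4202 mL; keep the coarser place, 10^1.
Result: 6.18 × 10^3 mL.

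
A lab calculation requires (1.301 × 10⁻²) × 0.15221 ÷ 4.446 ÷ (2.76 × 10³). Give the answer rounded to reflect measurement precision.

(1.301 × 10⁻²) × 0.15221 ÷ 4.446 ÷ (2.76 × 10³) = 1.61377113119 × 10^-7…
Multiplication/division keeps the fewest significant figures: 1.301 × 10⁻² → 4 s.f., 0.15221 → 5 s.f., 4.446 → 4 s.f., 2.76 × 10³ → 3 s.f.; limit is 3.
Rounded to 3 significant figures: 1.61 × 10⁻⁷.

1.61 × 10⁻⁷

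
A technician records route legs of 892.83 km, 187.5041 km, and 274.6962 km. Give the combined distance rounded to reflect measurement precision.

1355.03 km

892.83 km + 187.5041 km + 274.6962 km = 1355.0303 km.
Addition/subtraction keeps the fewest decimal places: 892.83 → 2 decimal places, 187.5041 → 4 decimal places, 274.6962 → 4 decimal places; limit is 2.
Rounded to 2 decimal places: 1355.03 km.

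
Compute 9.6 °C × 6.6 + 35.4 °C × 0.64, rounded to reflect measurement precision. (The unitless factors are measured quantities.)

86 °C

9.6 × 6.6 = 63.36 → 63 °C (2 s.f., last digit at the 10^0 place).
35.4 × 0.64 = 22.656 → 23 °C (2 s.f., last digit at the 10^0 place).
Sum: 86.016 °C; keep the coarser place, 10^0.
Result: 86 °C.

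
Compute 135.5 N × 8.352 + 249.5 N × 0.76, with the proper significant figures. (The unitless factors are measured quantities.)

1.32 × 10³ N

135.5 × 8.352 = 1131.696 → 1132 N (4 s.f., last digit at the 10^0 place).
249.5 × 0.76 = 189.62 → 1.9 × 10² N (2 s.f., last digit at the 10^1 place).
Sum: 1321.316 N; keep the coarser place, 10^1.
Result: 1.32 × 10³ N.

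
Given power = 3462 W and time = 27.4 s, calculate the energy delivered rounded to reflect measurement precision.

9.49 × 10⁴ J

energy delivered = 3462 W × 27.4 s = 94858.8 J.
3462 has 4 significant figures; 27.4 has 3.
Division/multiplication keeps the fewest: 3 significant figures.
Rounded: 9.49 × 10⁴ J.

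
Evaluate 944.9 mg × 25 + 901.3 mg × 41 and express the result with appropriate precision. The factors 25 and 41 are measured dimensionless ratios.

944.9 × 25 = 23622.5 → 2.4 × 10⁴ mg (2 s.f., last digit at the 10^3 place).
901.3 × 41 = 36953.3 → 3.7 × 10⁴ mg (2 s.f., last digit at the 10^3 place).
Sum: 60575.8 mg; keep the coarser place, 10^3.
Result: 6.1 × 10⁴ mg.

6.1 × 10⁴ mg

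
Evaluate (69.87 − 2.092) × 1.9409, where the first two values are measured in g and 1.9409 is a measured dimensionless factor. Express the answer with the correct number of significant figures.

131.6 g

69.87 g − 2.092 g = 67.778 g; the difference is limited to 2 decimal places (4 s.f.).
Carrying full precision, 67.778 × 1.9409 = 131.5503202 g; 1.9409 has 5 s.f., so the result keeps min(4, 5) = 4 s.f.
Rounded to 4 significant figures: 131.6 g.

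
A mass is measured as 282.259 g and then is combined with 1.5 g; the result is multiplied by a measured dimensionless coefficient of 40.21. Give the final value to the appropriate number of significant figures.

1.141 × 10^4 g

282.259 g + 1.5 g = 283.759 g; the sum is limited to 1 decimal place (4 s.f.).
Carrying full precision, 283.759 × 40.21 = 11409.94939 g; 40.21 has 4 s.f., so the result keeps min(4, 4) = 4 s.f.
Rounded to 4 significant figures: 1.141 × 10^4 g.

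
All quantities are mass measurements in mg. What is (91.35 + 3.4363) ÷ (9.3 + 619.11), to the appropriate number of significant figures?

91.35 + 3.4363 = 94.7863, limited to 2 d.p. → 4 s.f.; 9.3 + 619.11 = 628.41, limited to 1 d.p. → 4 s.f.
Carrying full precision, 94.7863 ÷ 628.41 = 0.150835123566…; keep min(4, 4) = 4 s.f.
Rounded to 4 significant figures: 0.1508.

0.1508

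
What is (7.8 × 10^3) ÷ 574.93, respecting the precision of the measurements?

14

(7.8 × 10^3) ÷ 574.93 = 13.5668690101…
Multiplication/division keeps the fewest significant figures: 7.8 × 10^3 → 2 s.f., 574.93 → 5 s.f.; limit is 2.
Rounded to 2 significant figures: 14.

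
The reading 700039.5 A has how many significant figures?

700039.5: zeros between nonzero digits are significant.

7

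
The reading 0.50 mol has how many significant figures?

2

0.50: leading zeros are not significant; trailing zeros after a decimal point are significant.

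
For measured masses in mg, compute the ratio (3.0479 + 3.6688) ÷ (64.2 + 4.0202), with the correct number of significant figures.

3.0479 + 3.6688 = 6.7167, limited to 4 d.p. → 5 s.f.; 64.2 + 4.0202 = 68.2202, limited to 1 d.p. → 3 s.f.
Carrying full precision, 6.7167 ÷ 68.2202 = 0.0984561757368…; keep min(5, 3) = 3 s.f.
Rounded to 3 significant figures: 0.0985.

0.0985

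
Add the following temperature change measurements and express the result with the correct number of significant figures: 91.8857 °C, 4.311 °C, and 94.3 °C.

190.5 °C

91.8857 °C + 4.311 °C + 94.3 °C = 190.4967 °C.
Addition/subtraction keeps the fewest decimal places: 91.8857 → 4 decimal places, 4.311 → 3 decimal places, 94.3 → 1 decimal place; limit is 1.
Rounded to 1 decimal place: 190.5 °C.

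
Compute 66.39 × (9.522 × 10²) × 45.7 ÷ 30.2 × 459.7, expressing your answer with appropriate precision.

4.40 × 10⁷

66.39 × (9.522 × 10²) × 45.7 ÷ 30.2 × 459.7 = 43975886.8631…
Multiplication/division keeps the fewest significant figures: 66.39 → 4 s.f., 9.522 × 10² → 4 s.f., 45.7 → 3 s.f., 30.2 → 3 s.f., 459.7 → 4 s.f.; limit is 3.
Rounded to 3 significant figures: 4.40 × 10⁷.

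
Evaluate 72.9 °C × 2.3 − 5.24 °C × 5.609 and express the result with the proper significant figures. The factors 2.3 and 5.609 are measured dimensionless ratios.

1.4 × 10^2 °C

72.9 × 2.3 = 167.67 → 1.7 × 10^2 °C (2 s.f., last digit at the 10^1 place).
5.24 × 5.609 = 29.39116 → 29.4 °C (3 s.f., last digit at the 10^-1 place).
Difference: 138.27884 °C; keep the coarser place, 10^1.
Result: 1.4 × 10^2 °C.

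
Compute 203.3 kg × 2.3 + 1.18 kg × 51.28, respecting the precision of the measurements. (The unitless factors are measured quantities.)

5.3 × 10^2 kg

203.3 × 2.3 = 467.59 → 4.7 × 10^2 kg (2 s.f., last digit at the 10^1 place).
1.18 × 51.28 = 60.5104 → 60.5 kg (3 s.f., last digit at the 10^-1 place).
Sum: 528.1004 kg; keep the coarser place, 10^1.
Result: 5.3 × 10^2 kg.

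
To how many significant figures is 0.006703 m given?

0.006703: leading zeros are not significant; zeros between nonzero digits are significant.

4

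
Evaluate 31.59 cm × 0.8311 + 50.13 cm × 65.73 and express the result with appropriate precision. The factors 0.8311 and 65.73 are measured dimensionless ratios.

31.59 × 0.8311 = 26.254449 → 26.25 cm (4 s.f., last digit at the 10^-2 place).
50.13 × 65.73 = 3295.0449 → 3295 cm (4 s.f., last digit at the 10^0 place).
Sum: 3321.299349 cm; keep the coarser place, 10^0.
Result: 3321 cm.

3321 cm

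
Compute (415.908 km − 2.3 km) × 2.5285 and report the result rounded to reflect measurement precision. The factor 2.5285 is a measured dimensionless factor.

1046 km

415.908 km − 2.3 km = 413.608 km; the difference is limited to 1 decimal place (4 s.f.).
Carrying full precision, 413.608 × 2.5285 = 1045.807828 km; 2.5285 has 5 s.f., so the result keeps min(4, 5) = 4 s.f.
Rounded to 4 significant figures: 1046 km.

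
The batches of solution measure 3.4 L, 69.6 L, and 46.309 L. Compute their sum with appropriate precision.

3.4 L + 69.6 L + 46.309 L = 119.309 L.
Addition/subtraction keeps the fewest decimal places: 3.4 → 1 decimal place, 69.6 → 1 decimal place, 46.309 → 3 decimal places; limit is 1.
Rounded to 1 decimal place: 119.3 L.

119.3 L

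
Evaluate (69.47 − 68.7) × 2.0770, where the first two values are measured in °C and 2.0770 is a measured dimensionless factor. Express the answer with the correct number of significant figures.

69.47 °C − 68.7 °C = 0.77 °C; the difference is limited to 1 decimal place (1 s.f.).
Carrying full precision, 0.77 × 2.0770 = 1.59929 °C; 2.0770 has 5 s.f., so the result keeps min(1, 5) = 1 s.f.
Rounded to 1 significant figure: 2 °C.

2 °C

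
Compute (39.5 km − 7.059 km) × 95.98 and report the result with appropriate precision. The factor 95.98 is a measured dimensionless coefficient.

3.11 × 10^3 km

39.5 km − 7.059 km = 32.441 km; the difference is limited to 1 decimal place (3 s.f.).
Carrying full precision, 32.441 × 95.98 = 3113.68718 km; 95.98 has 4 s.f., so the result keeps min(3, 4) = 3 s.f.
Rounded to 3 significant figures: 3.11 × 10^3 km.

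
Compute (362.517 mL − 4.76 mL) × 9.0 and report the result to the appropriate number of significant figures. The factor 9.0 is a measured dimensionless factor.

362.517 mL − 4.76 mL = 357.757 mL; the difference is limited to 2 decimal places (5 s.f.).
Carrying full precision, 357.757 × 9.0 = 3219.813 mL; 9.0 has 2 s.f., so the result keeps min(5, 2) = 2 s.f.
Rounded to 2 significant figures: 3.2 × 10^3 mL.

3.2 × 10^3 mL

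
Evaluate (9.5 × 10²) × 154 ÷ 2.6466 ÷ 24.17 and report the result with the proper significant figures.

2.3 × 10³

(9.5 × 10²) × 154 ÷ 2.6466 ÷ 24.17 = 2287.06952795…
Multiplication/division keeps the fewest significant figures: 9.5 × 10² → 2 s.f., 154 → 3 s.f., 2.6466 → 5 s.f., 24.17 → 4 s.f.; limit is 2.
Rounded to 2 significant figures: 2.3 × 10³.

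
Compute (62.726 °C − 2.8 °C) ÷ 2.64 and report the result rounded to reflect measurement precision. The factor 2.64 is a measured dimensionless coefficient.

22.7 °C

62.726 °C − 2.8 °C = 59.926 °C; the difference is limited to 1 decimal place (3 s.f.).
Carrying full precision, 59.926 ÷ 2.64 = 22.6992424242… °C; 2.64 has 3 s.f., so the result keeps min(3, 3) = 3 s.f.
Rounded to 3 significant figures: 22.7 °C.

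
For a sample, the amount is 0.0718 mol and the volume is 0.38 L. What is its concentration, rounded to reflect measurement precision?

concentration = 0.0718 mol ÷ 0.38 L = 0.188947368421… mol/L.
0.0718 has 3 significant figures; 0.38 has 2.
Division/multiplication keeps the fewest: 2 significant figures.
Rounded: 1.9 × 10⁻¹ mol/L.

1.9 × 10⁻¹ mol/L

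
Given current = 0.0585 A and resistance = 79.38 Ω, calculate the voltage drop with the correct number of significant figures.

voltage drop = 0.0585 A × 79.38 Ω = 4.64373 V.
0.0585 has 3 significant figures; 79.38 has 4.
Division/multiplication keeps the fewest: 3 significant figures.
Rounded: 4.64 V.

4.64 V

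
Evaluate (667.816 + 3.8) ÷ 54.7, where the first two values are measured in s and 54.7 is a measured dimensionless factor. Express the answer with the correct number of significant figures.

667.816 s + 3.8 s = 671.616 s; the sum is limited to 1 decimal place (4 s.f.).
Carrying full precision, 671.616 ÷ 54.7 = 12.2781718464… s; 54.7 has 3 s.f., so the result keeps min(4, 3) = 3 s.f.
Rounded to 3 significant figures: 12.3 s.

12.3 s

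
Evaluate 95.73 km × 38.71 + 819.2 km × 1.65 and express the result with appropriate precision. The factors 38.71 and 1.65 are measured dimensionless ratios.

95.73 × 38.71 = 3705.7083 → 3.706 × 10^3 km (4 s.f., last digit at the 10^0 place).
819.2 × 1.65 = 1351.68 → 1.35 × 10^3 km (3 s.f., last digit at the 10^1 place).
Sum: 5057.3883 km; keep the coarser place, 10^1.
Result: 5.06 × 10^3 km.

5.06 × 10^3 km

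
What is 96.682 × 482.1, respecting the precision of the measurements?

4.661 × 10^4

96.682 × 482.1 = 46610.3922
Multiplication/division keeps the fewest significant figures: 96.682 → 5 s.f., 482.1 → 4 s.f.; limit is 4.
Rounded to 4 significant figures: 4.661 × 10^4.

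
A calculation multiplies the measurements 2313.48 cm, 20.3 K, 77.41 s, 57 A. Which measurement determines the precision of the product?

57 A

2313.48 cm → 6 s.f.; 20.3 K → 3 s.f.; 77.41 s → 4 s.f.; 57 A → 2 s.f.
The fewest is 2 significant figures, from 57 A.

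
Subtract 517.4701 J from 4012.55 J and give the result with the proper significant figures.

3495.08 J

4012.55 J − 517.4701 J = 3495.0799 J.
Addition/subtraction keeps the fewest decimal places: 4012.55 → 2 decimal places, 517.4701 → 4 decimal places; limit is 2.
Rounded to 2 decimal places: 3495.08 J.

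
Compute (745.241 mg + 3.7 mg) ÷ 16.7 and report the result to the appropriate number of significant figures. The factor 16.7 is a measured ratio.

44.8 mg

745.241 mg + 3.7 mg = 748.941 mg; the sum is limited to 1 decimal place (4 s.f.).
Carrying full precision, 748.941 ÷ 16.7 = 44.8467664671… mg; 16.7 has 3 s.f., so the result keeps min(4, 3) = 3 s.f.
Rounded to 3 significant figures: 44.8 mg.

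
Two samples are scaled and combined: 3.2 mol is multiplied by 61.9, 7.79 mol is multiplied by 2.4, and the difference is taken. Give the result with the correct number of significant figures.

1.8 × 10^2 mol

3.2 × 61.9 = 198.08 → 2.0 × 10^2 mol (2 s.f., last digit at the 10^1 place).
7.79 × 2.4 = 18.696 → 19 mol (2 s.f., last digit at the 10^0 place).
Difference: 179.384 mol; keep the coarser place, 10^1.
Result: 1.8 × 10^2 mol.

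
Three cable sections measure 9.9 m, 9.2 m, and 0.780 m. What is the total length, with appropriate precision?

9.9 m + 9.2 m + 0.780 m = 19.880 m.
Addition/subtraction keeps the fewest decimal places: 9.9 → 1 decimal place, 9.2 → 1 decimal place, 0.780 → 3 decimal places; limit is 1.
Rounded to 1 decimal place: 19.9 m.

19.9 m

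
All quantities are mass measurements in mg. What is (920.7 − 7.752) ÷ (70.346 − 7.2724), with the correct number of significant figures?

14.47

920.7 − 7.752 = 912.948, limited to 1 d.p. → 4 s.f.; 70.346 − 7.2724 = 63.0736, limited to 3 d.p. → 5 s.f.
Carrying full precision, 912.948 ÷ 63.0736 = 14.4743284036…; keep min(4, 5) = 4 s.f.
Rounded to 4 significant figures: 14.47.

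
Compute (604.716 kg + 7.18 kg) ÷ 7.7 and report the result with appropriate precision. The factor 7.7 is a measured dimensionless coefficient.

604.716 kg + 7.18 kg = 611.896 kg; the sum is limited to 2 decimal places (5 s.f.).
Carrying full precision, 611.896 ÷ 7.7 = 79.467012987… kg; 7.7 has 2 s.f., so the result keeps min(5, 2) = 2 s.f.
Rounded to 2 significant figures: 79 kg.

79 kg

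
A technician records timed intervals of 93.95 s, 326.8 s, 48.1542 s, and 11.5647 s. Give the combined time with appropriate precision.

93.95 s + 326.8 s + 48.1542 s + 11.5647 s = 480.4689 s.
Addition/subtraction keeps the fewest decimal places: 93.95 → 2 decimal places, 326.8 → 1 decimal place, 48.1542 → 4 decimal places, 11.5647 → 4 decimal places; limit is 1.
Rounded to 1 decimal place: 480.5 s.

480.5 s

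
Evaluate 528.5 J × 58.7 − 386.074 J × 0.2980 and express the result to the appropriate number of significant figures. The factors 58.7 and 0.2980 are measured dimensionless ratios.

528.5 × 58.7 = 31022.95 → 3.10 × 10^4 J (3 s.f., last digit at the 10^2 place).
386.074 × 0.2980 = 115.050052 → 115.1 J (4 s.f., last digit at the 10^-1 place).
Difference: 30907.899948 J; keep the coarser place, 10^2.
Result: 3.09 × 10^4 J.

3.09 × 10^4 J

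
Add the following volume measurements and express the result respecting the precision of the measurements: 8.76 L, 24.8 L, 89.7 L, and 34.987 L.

158.2 L

8.76 L + 24.8 L + 89.7 L + 34.987 L = 158.247 L.
Addition/subtraction keeps the fewest decimal places: 8.76 → 2 decimal places, 24.8 → 1 decimal place, 89.7 → 1 decimal place, 34.987 → 3 decimal places; limit is 1.
Rounded to 1 decimal place: 158.2 L.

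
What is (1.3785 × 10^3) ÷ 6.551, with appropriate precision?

(1.3785 × 10^3) ÷ 6.551 = 210.425889177…
Multiplication/division keeps the fewest significant figures: 1.3785 × 10^3 → 5 s.f., 6.551 → 4 s.f.; limit is 4.
Rounded to 4 significant figures: 210.4.

210.4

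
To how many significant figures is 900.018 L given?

6

900.018: zeros between nonzero digits are significant.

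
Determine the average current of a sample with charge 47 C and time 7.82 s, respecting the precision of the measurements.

average current = 47 C ÷ 7.82 s = 6.01023017903… A.
47 has 2 significant figures; 7.82 has 3.
Division/multiplication keeps the fewest: 2 significant figures.
Rounded: 6.0 A.

6.0 A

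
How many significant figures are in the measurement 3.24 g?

3.24: every digit is nonzero and significant.

3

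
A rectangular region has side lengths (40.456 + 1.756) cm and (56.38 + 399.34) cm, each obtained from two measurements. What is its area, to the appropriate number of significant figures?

19237 cm²

40.456 + 1.756 = 42.212, limited to 3 d.p. → 5 s.f.; 56.38 + 399.34 = 455.72, limited to 2 d.p. → 5 s.f.
Carrying full precision, 42.212 × 455.72 = 19236.85264; keep min(5, 5) = 5 s.f.
Rounded to 5 significant figures: 19237 cm².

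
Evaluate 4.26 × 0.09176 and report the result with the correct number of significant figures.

0.391

4.26 × 0.09176 = 0.3908976
Multiplication/division keeps the fewest significant figures: 4.26 → 3 s.f., 0.09176 → 4 s.f.; limit is 3.
Rounded to 3 significant figures: 0.391.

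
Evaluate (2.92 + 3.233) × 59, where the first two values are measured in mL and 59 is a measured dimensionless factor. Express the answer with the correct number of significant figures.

2.92 mL + 3.233 mL = 6.153 mL; the sum is limited to 2 decimal places (3 s.f.).
Carrying full precision, 6.153 × 59 = 363.027 mL; 59 has 2 s.f., so the result keeps min(3, 2) = 2 s.f.
Rounded to 2 significant figures: 3.6 × 10² mL.

3.6 × 10² mL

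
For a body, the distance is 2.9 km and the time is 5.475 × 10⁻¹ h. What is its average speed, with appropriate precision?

average speed = 2.9 km ÷ 5.475 × 10⁻¹ h = 5.29680365297… km/h.
2.9 has 2 significant figures; 5.475 × 10⁻¹ has 4.
Division/multiplication keeps the fewest: 2 significant figures.
Rounded: 5.3 km/h.

5.3 km/h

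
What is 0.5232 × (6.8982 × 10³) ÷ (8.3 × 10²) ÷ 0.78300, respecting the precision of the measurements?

5.6

0.5232 × (6.8982 × 10³) ÷ (8.3 × 10²) ÷ 0.78300 = 5.55346018557…
Multiplication/division keeps the fewest significant figures: 0.5232 → 4 s.f., 6.8982 × 10³ → 5 s.f., 8.3 × 10² → 2 s.f., 0.78300 → 5 s.f.; limit is 2.
Rounded to 2 significant figures: 5.6.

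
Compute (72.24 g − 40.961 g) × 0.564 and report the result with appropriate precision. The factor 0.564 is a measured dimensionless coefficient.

17.6 g

72.24 g − 40.961 g = 31.279 g; the difference is limited to 2 decimal places (4 s.f.).
Carrying full precision, 31.279 × 0.564 = 17.641356 g; 0.564 has 3 s.f., so the result keeps min(4, 3) = 3 s.f.
Rounded to 3 significant figures: 17.6 g.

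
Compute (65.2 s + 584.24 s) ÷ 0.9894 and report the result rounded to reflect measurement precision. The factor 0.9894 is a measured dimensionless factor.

656.4 s

65.2 s + 584.24 s = 649.44 s; the sum is limited to 1 decimal place (4 s.f.).
Carrying full precision, 649.44 ÷ 0.9894 = 656.397816859… s; 0.9894 has 4 s.f., so the result keeps min(4, 4) = 4 s.f.
Rounded to 4 significant figures: 656.4 s.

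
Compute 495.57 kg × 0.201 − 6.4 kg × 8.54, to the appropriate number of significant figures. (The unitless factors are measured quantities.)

495.57 × 0.201 = 99.60957 → 99.6 kg (3 s.f., last digit at the 10^-1 place).
6.4 × 8.54 = 54.656 → 55 kg (2 s.f., last digit at the 10^0 place).
Difference: 44.95357 kg; keep the coarser place, 10^0.
Result: 45 kg.

45 kg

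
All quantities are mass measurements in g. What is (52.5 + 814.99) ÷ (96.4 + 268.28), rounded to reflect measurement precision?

2.379

52.5 + 814.99 = 867.49, limited to 1 d.p. → 4 s.f.; 96.4 + 268.28 = 364.68, limited to 1 d.p. → 4 s.f.
Carrying full precision, 867.49 ÷ 364.68 = 2.37877042887…; keep min(4, 4) = 4 s.f.
Rounded to 4 significant figures: 2.379.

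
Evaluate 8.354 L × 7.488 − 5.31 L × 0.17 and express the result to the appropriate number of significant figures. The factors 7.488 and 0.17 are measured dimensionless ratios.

61.65 L

8.354 × 7.488 = 62.554752 → 62.55 L (4 s.f., last digit at the 10^-2 place).
5.31 × 0.17 = 0.9027 → 0.90 L (2 s.f., last digit at the 10^-2 place).
Difference: 61.652052 L; keep the coarser place, 10^-2.
Result: 61.65 L.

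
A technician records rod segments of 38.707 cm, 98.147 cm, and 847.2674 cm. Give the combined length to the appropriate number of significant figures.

38.707 cm + 98.147 cm + 847.2674 cm = 984.1214 cm.
Addition/subtraction keeps the fewest decimal places: 38.707 → 3 decimal places, 98.147 → 3 decimal places, 847.2674 → 4 decimal places; limit is 3.
Rounded to 3 decimal places: 984.121 cm.

984.121 cm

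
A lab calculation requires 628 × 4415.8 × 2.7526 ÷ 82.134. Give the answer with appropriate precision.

9.29 × 10^4

628 × 4415.8 × 2.7526 ÷ 82.134 = 92937.111528…
Multiplication/division keeps the fewest significant figures: 628 → 3 s.f., 4415.8 → 5 s.f., 2.7526 → 5 s.f., 82.134 → 5 s.f.; limit is 3.
Rounded to 3 significant figures: 9.29 × 10^4.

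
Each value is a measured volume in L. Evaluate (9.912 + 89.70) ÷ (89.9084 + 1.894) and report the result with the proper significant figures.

1.085

9.912 + 89.70 = 99.612, limited to 2 d.p. → 4 s.f.; 89.9084 + 1.894 = 91.8024, limited to 3 d.p. → 5 s.f.
Carrying full precision, 99.612 ÷ 91.8024 = 1.08506967138…; keep min(4, 5) = 4 s.f.
Rounded to 4 significant figures: 1.085.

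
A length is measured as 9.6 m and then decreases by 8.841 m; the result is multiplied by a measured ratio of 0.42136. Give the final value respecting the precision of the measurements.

9.6 m − 8.841 m = 0.759 m; the difference is limited to 1 decimal place (1 s.f.).
Carrying full precision, 0.759 × 0.42136 = 0.31981224 m; 0.42136 has 5 s.f., so the result keeps min(1, 5) = 1 s.f.
Rounded to 1 significant figure: 0.3 m.

0.3 m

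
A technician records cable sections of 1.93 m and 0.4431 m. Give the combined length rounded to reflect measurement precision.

1.93 m + 0.4431 m = 2.3731 m.
Addition/subtraction keeps the fewest decimal places: 1.93 → 2 decimal places, 0.4431 → 4 decimal places; limit is 2.
Rounded to 2 decimal places: 2.37 m.

2.37 m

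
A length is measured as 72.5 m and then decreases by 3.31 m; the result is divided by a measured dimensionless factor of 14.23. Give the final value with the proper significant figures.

4.86 m

72.5 m − 3.31 m = 69.19 m; the difference is limited to 1 decimal place (3 s.f.).
Carrying full precision, 69.19 ÷ 14.23 = 4.86226282502… m; 14.23 has 4 s.f., so the result keeps min(3, 4) = 3 s.f.
Rounded to 3 significant figures: 4.86 m.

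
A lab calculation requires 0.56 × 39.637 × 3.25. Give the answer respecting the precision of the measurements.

72

0.56 × 39.637 × 3.25 = 72.13934
Multiplication/division keeps the fewest significant figures: 0.56 → 2 s.f., 39.637 → 5 s.f., 3.25 → 3 s.f.; limit is 2.
Rounded to 2 significant figures: 72.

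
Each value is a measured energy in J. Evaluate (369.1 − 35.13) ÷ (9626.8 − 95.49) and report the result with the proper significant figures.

0.03504

369.1 − 35.13 = 333.97, limited to 1 d.p. → 4 s.f.; 9626.8 − 95.49 = 9531.31, limited to 1 d.p. → 5 s.f.
Carrying full precision, 333.97 ÷ 9531.31 = 0.0350392548349…; keep min(4, 5) = 4 s.f.
Rounded to 4 significant figures: 0.03504.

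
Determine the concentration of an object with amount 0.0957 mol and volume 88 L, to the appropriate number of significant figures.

0.0011 mol/L

concentration = 0.0957 mol ÷ 88 L = 0.0010875 mol/L.
0.0957 has 3 significant figures; 88 has 2.
Division/multiplication keeps the fewest: 2 significant figures.
Rounded: 0.0011 mol/L.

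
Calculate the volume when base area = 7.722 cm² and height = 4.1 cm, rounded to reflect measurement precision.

volume = 7.722 cm² × 4.1 cm = 31.6602 cm³.
7.722 has 4 significant figures; 4.1 has 2.
Division/multiplication keeps the fewest: 2 significant figures.
Rounded: 32 cm³.

32 cm³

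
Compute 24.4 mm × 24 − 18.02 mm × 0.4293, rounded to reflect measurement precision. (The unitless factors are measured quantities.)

24.4 × 24 = 585.6 → 5.9 × 10^2 mm (2 s.f., last digit at the 10^1 place).
18.02 × 0.4293 = 7.735986 → 7.736 mm (4 s.f., last digit at the 10^-3 place).
Difference: 577.864014 mm; keep the coarser place, 10^1.
Result: 5.8 × 10^2 mm.

5.8 × 10^2 mm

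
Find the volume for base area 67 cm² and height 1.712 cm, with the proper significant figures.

1.1 × 10^2 cm³

volume = 67 cm² × 1.712 cm = 114.704 cm³.
67 has 2 significant figures; 1.712 has 4.
Division/multiplication keeps the fewest: 2 significant figures.
Rounded: 1.1 × 10^2 cm³.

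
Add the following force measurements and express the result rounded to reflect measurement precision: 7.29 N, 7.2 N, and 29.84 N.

7.29 N + 7.2 N + 29.84 N = 44.33 N.
Addition/subtraction keeps the fewest decimal places: 7.29 → 2 decimal places, 7.2 → 1 decimal place, 29.84 → 2 decimal places; limit is 1.
Rounded to 1 decimal place: 44.3 N.

44.3 N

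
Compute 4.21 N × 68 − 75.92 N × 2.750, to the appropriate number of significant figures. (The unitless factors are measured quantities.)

8 × 10¹ N

4.21 × 68 = 286.28 → 2.9 × 10² N (2 s.f., last digit at the 10^1 place).
75.92 × 2.750 = 208.78 → 208.8 N (4 s.f., last digit at the 10^-1 place).
Difference: 77.5 N; keep the coarser place, 10^1.
Result: 8 × 10¹ N.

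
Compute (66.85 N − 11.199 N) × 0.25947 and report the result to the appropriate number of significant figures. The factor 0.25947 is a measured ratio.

66.85 N − 11.199 N = 55.651 N; the difference is limited to 2 decimal places (4 s.f.).
Carrying full precision, 55.651 × 0.25947 = 14.43976497 N; 0.25947 has 5 s.f., so the result keeps min(4, 5) = 4 s.f.
Rounded to 4 significant figures: 14.44 N.

14.44 N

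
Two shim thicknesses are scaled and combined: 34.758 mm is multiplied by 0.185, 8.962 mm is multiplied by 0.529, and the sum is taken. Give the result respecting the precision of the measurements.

11.17 mm

34.758 × 0.185 = 6.43023 → 6.43 mm (3 s.f., last digit at the 10^-2 place).
8.962 × 0.529 = 4.740898 → 4.74 mm (3 s.f., last digit at the 10^-2 place).
Sum: 11.171128 mm; keep the coarser place, 10^-2.
Result: 11.17 mm.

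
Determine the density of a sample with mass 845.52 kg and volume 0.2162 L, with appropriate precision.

3911 kg/L

density = 845.52 kg ÷ 0.2162 L = 3910.82331175… kg/L.
845.52 has 5 significant figures; 0.2162 has 4.
Division/multiplication keeps the fewest: 4 significant figures.
Rounded: 3911 kg/L.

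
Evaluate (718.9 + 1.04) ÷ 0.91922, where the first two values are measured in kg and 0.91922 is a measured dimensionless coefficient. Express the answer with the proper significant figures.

718.9 kg + 1.04 kg = 719.94 kg; the sum is limited to 1 decimal place (4 s.f.).
Carrying full precision, 719.94 ÷ 0.91922 = 783.207502013… kg; 0.91922 has 5 s.f., so the result keeps min(4, 5) = 4 s.f.
Rounded to 4 significant figures: 783.2 kg.

783.2 kg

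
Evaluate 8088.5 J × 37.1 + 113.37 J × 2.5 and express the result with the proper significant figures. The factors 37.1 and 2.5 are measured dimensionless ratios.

3.00 × 10⁵ J

8088.5 × 37.1 = 300083.35 → 3.00 × 10⁵ J (3 s.f., last digit at the 10^3 place).
113.37 × 2.5 = 283.425 → 2.8 × 10² J (2 s.f., last digit at the 10^1 place).
Sum: 300366.775 J; keep the coarser place, 10^3.
Result: 3.00 × 10⁵ J.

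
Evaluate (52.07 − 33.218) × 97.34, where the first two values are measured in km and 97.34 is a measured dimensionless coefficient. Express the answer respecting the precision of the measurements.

52.07 km − 33.218 km = 18.852 km; the difference is limited to 2 decimal places (4 s.f.).
Carrying full precision, 18.852 × 97.34 = 1835.05368 km; 97.34 has 4 s.f., so the result keeps min(4, 4) = 4 s.f.
Rounded to 4 significant figures: 1.835 × 10^3 km.

1.835 × 10^3 km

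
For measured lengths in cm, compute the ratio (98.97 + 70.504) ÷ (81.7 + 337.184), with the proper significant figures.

0.4046

98.97 + 70.504 = 169.474, limited to 2 d.p. → 5 s.f.; 81.7 + 337.184 = 418.884, limited to 1 d.p. → 4 s.f.
Carrying full precision, 169.474 ÷ 418.884 = 0.404584562791…; keep min(5, 4) = 4 s.f.
Rounded to 4 significant figures: 0.4046.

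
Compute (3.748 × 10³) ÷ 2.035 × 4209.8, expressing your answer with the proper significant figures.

7.753 × 10⁶

(3.748 × 10³) ÷ 2.035 × 4209.8 = 7753479.31204…
Multiplication/division keeps the fewest significant figures: 3.748 × 10³ → 4 s.f., 2.035 → 4 s.f., 4209.8 → 5 s.f.; limit is 4.
Rounded to 4 significant figures: 7.753 × 10⁶.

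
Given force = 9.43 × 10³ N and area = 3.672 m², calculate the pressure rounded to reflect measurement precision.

pressure = 9.43 × 10³ N ÷ 3.672 m² = 2568.08278867… Pa.
9.43 × 10³ has 3 significant figures; 3.672 has 4.
Division/multiplication keeps the fewest: 3 significant figures.
Rounded: 2.57 × 10³ Pa.

2.57 × 10³ Pa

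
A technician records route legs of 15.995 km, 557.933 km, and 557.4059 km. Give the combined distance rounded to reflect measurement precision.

15.995 km + 557.933 km + 557.4059 km = 1131.3339 km.
Addition/subtraction keeps the fewest decimal places: 15.995 → 3 decimal places, 557.933 → 3 decimal places, 557.4059 → 4 decimal places; limit is 3.
Rounded to 3 decimal places: 1131.334 km.

1131.334 km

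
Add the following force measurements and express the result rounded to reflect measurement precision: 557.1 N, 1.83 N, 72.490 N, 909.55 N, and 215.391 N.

557.1 N + 1.83 N + 72.490 N + 909.55 N + 215.391 N = 1756.361 N.
Addition/subtraction keeps the fewest decimal places: 557.1 → 1 decimal place, 1.83 → 2 decimal places, 72.490 → 3 decimal places, 909.55 → 2 decimal places, 215.391 → 3 decimal places; limit is 1.
Rounded to 1 decimal place: 1756.4 N.

1756.4 N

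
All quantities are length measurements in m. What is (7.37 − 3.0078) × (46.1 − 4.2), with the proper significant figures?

7.37 − 3.0078 = 4.3622, limited to 2 d.p. → 3 s.f.; 46.1 − 4.2 = 41.9, limited to 1 d.p. → 3 s.f.
Carrying full precision, 4.3622 × 41.9 = 182.77618; keep min(3, 3) = 3 s.f.
Rounded to 3 significant figures: 183 m².

183 m²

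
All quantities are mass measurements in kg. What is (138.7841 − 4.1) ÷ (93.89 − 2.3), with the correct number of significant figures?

1.47

138.7841 − 4.1 = 134.6841, limited to 1 d.p. → 4 s.f.; 93.89 − 2.3 = 91.59, limited to 1 d.p. → 3 s.f.
Carrying full precision, 134.6841 ÷ 91.59 = 1.47051097281…; keep min(4, 3) = 3 s.f.
Rounded to 3 significant figures: 1.47.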